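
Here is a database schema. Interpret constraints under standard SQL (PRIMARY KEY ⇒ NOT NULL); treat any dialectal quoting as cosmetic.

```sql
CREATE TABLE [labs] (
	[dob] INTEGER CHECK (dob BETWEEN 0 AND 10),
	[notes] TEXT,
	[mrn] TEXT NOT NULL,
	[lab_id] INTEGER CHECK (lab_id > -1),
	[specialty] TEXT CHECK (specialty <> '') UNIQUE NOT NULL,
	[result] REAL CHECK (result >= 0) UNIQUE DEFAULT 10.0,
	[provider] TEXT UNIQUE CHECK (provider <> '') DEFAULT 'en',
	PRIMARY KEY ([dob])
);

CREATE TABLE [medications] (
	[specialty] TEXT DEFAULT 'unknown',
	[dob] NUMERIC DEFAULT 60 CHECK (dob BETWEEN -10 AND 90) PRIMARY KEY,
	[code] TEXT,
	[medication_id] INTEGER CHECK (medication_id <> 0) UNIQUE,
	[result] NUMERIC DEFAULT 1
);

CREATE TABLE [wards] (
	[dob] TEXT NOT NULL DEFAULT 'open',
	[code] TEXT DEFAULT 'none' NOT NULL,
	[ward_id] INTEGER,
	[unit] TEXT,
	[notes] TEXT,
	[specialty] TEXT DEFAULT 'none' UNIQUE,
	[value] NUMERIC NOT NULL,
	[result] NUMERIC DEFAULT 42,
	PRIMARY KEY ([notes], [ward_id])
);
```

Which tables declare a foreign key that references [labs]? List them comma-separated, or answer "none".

No REFERENCES clause anywhere in the schema names labs.

none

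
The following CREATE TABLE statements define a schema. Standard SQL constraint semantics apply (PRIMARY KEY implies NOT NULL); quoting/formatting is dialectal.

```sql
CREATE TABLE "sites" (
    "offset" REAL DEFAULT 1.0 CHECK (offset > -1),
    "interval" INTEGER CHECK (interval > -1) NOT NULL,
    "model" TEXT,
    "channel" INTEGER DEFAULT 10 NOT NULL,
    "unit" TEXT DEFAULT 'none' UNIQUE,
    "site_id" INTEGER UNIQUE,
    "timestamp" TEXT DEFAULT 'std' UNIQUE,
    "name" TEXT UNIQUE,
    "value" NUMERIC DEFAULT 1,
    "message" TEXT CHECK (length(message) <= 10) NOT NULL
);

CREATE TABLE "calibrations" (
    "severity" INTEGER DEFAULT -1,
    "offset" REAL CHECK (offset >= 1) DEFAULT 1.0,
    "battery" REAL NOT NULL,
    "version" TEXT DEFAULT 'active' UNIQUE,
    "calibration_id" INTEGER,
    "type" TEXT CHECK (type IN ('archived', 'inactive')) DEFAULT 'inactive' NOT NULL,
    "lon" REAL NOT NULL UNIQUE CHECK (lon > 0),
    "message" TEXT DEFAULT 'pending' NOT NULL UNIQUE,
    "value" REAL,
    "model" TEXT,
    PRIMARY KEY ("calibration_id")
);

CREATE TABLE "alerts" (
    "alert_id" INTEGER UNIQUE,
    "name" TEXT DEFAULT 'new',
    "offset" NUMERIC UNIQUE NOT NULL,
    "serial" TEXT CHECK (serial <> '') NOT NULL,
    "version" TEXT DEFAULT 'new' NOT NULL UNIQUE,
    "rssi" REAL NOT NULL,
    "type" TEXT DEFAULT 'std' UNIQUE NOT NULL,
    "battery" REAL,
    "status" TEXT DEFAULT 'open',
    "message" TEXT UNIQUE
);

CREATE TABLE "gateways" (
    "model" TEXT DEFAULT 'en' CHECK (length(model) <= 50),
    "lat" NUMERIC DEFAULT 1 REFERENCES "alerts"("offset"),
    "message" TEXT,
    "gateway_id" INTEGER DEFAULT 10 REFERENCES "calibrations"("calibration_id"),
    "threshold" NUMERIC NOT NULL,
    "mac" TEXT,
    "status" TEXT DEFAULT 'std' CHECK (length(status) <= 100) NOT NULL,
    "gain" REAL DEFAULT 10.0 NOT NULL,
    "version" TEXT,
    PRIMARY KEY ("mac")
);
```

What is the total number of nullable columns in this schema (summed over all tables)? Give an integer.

sites: 7 nullable (offset, model, unit, site_id, timestamp, name, value — PK none and explicit NOT NULL columns excluded).
calibrations: 5 nullable (severity, offset, version, value, model — PK (calibration_id) and explicit NOT NULL columns excluded).
alerts: 5 nullable (alert_id, name, battery, status, message — PK none and explicit NOT NULL columns excluded).
gateways: 5 nullable (model, lat, message, gateway_id, version — PK (mac) and explicit NOT NULL columns excluded).
Total: 7 + 5 + 5 + 5 = 22.

22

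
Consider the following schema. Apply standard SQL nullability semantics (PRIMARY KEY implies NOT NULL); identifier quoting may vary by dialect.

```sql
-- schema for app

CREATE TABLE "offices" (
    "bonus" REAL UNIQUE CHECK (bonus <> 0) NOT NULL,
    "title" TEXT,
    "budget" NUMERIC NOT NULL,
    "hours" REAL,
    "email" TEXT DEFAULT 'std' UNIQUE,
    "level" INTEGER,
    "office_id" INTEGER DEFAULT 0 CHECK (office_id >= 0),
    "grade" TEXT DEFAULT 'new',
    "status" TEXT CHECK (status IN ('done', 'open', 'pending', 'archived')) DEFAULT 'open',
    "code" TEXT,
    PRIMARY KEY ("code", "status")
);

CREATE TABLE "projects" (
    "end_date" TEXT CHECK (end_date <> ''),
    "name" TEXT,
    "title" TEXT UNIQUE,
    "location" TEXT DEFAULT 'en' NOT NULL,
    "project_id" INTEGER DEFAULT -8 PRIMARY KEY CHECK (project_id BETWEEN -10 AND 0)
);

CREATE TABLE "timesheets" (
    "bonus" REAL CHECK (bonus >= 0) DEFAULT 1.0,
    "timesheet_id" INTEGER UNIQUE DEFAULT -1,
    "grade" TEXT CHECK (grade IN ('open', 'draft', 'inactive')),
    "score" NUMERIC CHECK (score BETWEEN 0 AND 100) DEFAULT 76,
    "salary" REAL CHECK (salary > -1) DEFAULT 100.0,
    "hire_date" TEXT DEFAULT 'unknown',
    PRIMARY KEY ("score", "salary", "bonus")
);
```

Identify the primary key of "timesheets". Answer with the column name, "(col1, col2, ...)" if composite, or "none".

(score, salary, bonus)

A table-level PRIMARY KEY clause names 3 columns: score, salary, bonus.
This is a composite key — the combination is unique, not each column individually.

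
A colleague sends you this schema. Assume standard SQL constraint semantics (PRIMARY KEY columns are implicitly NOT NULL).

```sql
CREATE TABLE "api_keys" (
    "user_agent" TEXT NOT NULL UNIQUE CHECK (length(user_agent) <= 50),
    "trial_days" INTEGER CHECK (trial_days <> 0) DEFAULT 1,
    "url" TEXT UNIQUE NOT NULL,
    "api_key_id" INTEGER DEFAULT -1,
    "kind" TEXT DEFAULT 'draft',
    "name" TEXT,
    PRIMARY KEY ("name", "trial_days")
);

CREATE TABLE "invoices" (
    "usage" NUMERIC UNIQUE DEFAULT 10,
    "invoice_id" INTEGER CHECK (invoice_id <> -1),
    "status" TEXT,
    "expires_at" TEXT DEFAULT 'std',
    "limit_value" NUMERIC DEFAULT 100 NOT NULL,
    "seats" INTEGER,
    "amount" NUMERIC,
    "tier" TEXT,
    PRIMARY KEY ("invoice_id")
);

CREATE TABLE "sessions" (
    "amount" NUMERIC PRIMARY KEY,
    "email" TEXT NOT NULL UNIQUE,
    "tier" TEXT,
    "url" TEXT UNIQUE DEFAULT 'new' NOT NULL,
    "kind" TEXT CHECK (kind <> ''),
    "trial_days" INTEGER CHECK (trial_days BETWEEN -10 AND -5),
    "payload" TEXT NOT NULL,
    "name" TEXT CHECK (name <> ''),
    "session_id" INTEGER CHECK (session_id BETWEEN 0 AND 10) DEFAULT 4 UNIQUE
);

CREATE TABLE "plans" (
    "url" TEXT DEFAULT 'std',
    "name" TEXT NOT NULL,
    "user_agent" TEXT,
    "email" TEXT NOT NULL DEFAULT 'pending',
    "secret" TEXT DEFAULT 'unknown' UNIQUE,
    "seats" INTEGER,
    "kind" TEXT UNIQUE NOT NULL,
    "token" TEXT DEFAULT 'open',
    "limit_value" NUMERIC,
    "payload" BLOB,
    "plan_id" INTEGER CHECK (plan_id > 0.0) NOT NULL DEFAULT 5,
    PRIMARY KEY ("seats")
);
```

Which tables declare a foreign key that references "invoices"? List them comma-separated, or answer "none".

No REFERENCES clause anywhere in the schema names invoices.

none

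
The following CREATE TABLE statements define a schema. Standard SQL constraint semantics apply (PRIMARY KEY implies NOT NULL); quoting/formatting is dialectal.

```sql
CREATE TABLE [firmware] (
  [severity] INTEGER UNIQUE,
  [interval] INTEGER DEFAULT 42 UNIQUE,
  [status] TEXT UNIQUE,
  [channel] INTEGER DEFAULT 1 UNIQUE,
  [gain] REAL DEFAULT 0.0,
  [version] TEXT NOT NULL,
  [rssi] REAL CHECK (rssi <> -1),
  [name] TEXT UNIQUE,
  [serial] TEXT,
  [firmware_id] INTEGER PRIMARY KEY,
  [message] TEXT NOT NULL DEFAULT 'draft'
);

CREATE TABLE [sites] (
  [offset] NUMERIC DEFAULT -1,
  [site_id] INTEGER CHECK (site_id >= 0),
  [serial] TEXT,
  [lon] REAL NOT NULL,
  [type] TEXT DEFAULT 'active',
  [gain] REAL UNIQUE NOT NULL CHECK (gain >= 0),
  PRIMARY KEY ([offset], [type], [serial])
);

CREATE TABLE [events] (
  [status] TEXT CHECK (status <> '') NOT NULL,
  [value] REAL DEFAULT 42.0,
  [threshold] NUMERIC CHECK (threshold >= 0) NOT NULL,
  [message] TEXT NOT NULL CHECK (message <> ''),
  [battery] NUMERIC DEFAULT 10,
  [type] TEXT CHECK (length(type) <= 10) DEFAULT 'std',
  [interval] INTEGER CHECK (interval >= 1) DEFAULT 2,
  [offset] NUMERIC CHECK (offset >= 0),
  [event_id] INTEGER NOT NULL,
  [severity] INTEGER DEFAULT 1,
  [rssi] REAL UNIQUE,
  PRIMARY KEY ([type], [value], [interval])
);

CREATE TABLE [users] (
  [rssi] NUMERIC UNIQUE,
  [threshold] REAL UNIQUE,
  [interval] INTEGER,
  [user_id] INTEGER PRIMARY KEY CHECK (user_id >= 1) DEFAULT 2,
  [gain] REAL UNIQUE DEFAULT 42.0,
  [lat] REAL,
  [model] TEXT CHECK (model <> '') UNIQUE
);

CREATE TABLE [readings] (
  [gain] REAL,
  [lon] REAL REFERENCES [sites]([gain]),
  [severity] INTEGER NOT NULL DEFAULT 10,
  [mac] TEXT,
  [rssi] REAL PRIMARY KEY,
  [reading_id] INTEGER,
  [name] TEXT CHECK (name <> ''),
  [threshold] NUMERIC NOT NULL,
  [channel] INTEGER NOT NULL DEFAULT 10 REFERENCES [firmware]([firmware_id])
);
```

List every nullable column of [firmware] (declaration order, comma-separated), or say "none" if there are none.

- severity: UNIQUE does not imply NOT NULL → nullable.
- interval: UNIQUE does not imply NOT NULL → nullable.
- status: UNIQUE does not imply NOT NULL → nullable.
- channel: UNIQUE does not imply NOT NULL → nullable.
- gain: DEFAULT only fills an omitted column; an explicit NULL is still allowed → nullable.
- version: declared NOT NULL → not nullable.
- rssi: CHECK does not forbid NULL (a CHECK constraint passes when its expression is NULL) → nullable.
- name: UNIQUE does not imply NOT NULL → nullable.
- serial: no NOT NULL constraint applies → nullable.
- firmware_id: part of the PRIMARY KEY, which implies NOT NULL → not nullable.
- message: declared NOT NULL → not nullable.

severity, interval, status, channel, gain, rssi, name, serial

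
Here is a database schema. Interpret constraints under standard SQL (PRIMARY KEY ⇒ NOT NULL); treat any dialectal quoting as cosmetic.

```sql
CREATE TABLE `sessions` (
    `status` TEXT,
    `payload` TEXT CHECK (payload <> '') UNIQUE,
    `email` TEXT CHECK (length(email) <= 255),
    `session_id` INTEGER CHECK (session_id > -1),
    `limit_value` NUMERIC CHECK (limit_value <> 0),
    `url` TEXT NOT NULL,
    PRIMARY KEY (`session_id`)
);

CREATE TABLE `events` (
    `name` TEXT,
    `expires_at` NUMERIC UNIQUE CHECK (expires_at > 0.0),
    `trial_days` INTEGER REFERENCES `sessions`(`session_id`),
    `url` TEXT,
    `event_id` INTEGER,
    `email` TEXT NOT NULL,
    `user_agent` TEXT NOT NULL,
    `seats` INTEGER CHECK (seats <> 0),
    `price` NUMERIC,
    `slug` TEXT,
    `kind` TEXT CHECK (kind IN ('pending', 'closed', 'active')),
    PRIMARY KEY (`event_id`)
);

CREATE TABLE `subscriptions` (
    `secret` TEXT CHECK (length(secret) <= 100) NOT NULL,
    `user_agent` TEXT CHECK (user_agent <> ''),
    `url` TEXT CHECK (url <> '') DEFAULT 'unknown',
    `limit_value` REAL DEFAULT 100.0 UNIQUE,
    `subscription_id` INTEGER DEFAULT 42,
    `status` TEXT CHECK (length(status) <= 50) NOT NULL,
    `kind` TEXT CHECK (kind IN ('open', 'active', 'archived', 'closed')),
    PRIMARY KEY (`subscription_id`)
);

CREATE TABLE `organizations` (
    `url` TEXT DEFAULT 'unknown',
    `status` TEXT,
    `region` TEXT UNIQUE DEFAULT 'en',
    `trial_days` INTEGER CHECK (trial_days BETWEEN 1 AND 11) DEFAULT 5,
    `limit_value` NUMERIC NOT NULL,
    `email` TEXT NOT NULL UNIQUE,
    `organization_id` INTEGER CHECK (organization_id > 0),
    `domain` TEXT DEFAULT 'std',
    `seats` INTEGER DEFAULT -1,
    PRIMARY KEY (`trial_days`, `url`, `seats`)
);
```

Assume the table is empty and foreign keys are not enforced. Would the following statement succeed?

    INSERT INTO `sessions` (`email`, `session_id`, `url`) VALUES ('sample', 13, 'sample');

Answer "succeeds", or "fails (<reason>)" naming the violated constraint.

succeeds

NOT NULL columns: session_id is supplied; url is supplied.
CHECK constraints: 'sample' satisfies (length(email) <= 255); 13 satisfies (session_id > -1).
No constraint is violated.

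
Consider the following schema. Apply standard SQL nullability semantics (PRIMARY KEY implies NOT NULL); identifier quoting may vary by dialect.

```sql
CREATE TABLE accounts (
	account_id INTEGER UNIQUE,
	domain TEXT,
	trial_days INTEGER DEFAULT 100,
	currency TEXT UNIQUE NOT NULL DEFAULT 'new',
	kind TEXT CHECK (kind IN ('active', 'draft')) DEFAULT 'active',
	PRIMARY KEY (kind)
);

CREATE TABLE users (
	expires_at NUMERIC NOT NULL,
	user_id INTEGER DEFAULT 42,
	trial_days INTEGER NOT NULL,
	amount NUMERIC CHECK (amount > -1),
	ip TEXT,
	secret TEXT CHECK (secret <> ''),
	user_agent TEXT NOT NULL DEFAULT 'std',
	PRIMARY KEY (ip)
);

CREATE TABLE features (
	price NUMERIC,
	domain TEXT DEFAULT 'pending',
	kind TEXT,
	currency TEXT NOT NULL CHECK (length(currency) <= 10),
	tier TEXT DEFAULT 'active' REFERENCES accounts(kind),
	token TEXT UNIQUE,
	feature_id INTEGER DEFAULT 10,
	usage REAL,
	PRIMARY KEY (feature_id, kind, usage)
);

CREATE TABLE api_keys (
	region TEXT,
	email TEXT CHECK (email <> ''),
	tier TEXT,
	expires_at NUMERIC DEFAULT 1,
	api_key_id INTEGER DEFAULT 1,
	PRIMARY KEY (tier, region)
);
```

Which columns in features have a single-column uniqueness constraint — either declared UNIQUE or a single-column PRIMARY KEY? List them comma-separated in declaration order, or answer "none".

- price: no UNIQUE or single-column PK constraint.
- domain: no UNIQUE or single-column PK constraint.
- kind: part of a composite PRIMARY KEY — only the tuple is unique, not this column on its own.
- currency: no UNIQUE or single-column PK constraint.
- tier: no UNIQUE or single-column PK constraint.
- token: declared UNIQUE → unique.
- feature_id: part of a composite PRIMARY KEY — only the tuple is unique, not this column on its own.
- usage: part of a composite PRIMARY KEY — only the tuple is unique, not this column on its own.

token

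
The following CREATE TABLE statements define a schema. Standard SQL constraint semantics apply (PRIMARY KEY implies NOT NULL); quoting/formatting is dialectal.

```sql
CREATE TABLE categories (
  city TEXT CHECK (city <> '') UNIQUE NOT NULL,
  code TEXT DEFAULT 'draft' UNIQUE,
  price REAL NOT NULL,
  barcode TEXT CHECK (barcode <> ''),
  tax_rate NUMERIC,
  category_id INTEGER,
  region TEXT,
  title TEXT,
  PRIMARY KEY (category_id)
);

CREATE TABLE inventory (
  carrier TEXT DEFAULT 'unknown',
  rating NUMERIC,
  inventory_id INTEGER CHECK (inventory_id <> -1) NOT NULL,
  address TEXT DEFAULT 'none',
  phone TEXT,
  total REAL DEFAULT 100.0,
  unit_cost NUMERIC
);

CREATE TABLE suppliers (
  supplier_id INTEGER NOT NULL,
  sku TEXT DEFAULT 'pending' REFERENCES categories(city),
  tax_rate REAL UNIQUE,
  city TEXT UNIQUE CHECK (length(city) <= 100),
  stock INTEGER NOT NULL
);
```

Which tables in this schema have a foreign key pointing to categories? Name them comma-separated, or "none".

suppliers

- suppliers.sku references categories(city).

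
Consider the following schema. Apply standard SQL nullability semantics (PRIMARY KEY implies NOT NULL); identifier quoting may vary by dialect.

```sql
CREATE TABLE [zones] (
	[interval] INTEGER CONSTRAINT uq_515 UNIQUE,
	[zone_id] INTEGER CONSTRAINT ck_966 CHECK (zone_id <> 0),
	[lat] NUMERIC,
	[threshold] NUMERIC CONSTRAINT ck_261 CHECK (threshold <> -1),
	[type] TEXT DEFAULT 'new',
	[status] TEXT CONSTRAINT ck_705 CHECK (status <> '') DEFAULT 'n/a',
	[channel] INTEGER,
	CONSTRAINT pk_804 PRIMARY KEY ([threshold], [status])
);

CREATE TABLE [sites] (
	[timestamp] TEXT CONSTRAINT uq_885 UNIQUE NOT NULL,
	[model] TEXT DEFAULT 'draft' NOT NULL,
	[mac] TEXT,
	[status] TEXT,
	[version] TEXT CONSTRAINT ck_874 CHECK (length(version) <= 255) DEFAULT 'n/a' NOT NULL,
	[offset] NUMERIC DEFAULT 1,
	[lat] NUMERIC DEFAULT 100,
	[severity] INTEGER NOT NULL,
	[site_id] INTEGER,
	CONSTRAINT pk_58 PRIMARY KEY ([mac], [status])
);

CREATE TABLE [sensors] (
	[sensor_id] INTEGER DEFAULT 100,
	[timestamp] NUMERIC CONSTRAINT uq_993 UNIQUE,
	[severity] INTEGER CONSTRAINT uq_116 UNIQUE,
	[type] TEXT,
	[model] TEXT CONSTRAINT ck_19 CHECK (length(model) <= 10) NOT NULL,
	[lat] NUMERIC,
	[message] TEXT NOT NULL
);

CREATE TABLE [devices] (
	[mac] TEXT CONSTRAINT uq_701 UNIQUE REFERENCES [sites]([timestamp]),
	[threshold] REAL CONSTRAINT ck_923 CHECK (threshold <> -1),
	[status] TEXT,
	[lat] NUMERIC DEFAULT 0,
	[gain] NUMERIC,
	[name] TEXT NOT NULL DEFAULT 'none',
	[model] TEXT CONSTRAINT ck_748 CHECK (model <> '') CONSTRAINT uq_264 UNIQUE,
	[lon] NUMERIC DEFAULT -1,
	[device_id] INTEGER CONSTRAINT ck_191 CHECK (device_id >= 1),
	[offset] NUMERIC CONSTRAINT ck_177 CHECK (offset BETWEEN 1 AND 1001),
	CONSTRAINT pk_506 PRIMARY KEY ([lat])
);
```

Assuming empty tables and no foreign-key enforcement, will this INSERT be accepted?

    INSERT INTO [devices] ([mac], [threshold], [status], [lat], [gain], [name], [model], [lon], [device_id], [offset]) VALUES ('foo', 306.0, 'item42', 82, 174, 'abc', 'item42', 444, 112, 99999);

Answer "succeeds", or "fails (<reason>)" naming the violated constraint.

fails (CHECK on offset)

The value 99999 for offset violates CHECK (offset BETWEEN 1 AND 1001).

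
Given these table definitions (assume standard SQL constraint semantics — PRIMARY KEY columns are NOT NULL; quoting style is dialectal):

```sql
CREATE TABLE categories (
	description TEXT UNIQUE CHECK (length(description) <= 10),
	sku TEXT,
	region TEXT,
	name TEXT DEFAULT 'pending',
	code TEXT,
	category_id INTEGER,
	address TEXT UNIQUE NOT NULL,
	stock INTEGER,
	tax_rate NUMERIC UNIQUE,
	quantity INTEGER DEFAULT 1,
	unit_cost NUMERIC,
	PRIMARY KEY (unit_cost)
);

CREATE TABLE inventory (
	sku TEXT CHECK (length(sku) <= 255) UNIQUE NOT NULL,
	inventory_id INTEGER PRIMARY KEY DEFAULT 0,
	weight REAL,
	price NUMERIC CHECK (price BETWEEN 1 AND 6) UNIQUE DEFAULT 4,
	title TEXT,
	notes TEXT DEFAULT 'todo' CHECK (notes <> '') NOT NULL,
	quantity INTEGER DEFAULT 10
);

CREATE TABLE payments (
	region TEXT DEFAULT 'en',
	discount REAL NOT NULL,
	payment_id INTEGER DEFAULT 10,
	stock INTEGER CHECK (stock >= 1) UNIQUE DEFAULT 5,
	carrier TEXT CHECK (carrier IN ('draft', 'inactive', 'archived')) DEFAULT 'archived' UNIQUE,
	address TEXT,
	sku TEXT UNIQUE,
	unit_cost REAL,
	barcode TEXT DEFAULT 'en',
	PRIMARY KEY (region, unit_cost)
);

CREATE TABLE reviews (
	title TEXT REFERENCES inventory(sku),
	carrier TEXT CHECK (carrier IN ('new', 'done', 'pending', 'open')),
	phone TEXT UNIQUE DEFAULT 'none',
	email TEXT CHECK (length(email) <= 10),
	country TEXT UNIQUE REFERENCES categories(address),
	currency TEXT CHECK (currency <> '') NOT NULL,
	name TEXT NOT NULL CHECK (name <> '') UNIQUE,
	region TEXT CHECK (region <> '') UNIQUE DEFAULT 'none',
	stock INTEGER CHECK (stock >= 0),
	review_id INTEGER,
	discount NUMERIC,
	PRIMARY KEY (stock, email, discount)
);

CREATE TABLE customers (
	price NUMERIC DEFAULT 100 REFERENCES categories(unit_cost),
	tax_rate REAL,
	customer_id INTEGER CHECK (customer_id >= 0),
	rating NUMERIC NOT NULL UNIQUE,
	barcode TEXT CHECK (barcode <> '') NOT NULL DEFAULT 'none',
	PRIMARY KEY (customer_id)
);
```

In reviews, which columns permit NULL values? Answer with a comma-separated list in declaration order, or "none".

title, carrier, phone, country, region, review_id

- title: a foreign key column may be NULL unless separately constrained → nullable.
- carrier: CHECK does not forbid NULL (a CHECK constraint passes when its expression is NULL) → nullable.
- phone: UNIQUE does not imply NOT NULL → nullable.
- email: part of the PRIMARY KEY, which implies NOT NULL → not nullable.
- country: a foreign key column may be NULL unless separately constrained → nullable.
- currency: declared NOT NULL → not nullable.
- name: declared NOT NULL → not nullable.
- region: CHECK does not forbid NULL (a CHECK constraint passes when its expression is NULL) → nullable.
- stock: part of the PRIMARY KEY, which implies NOT NULL → not nullable.
- review_id: no NOT NULL constraint applies → nullable.
- discount: part of the PRIMARY KEY, which implies NOT NULL → not nullable.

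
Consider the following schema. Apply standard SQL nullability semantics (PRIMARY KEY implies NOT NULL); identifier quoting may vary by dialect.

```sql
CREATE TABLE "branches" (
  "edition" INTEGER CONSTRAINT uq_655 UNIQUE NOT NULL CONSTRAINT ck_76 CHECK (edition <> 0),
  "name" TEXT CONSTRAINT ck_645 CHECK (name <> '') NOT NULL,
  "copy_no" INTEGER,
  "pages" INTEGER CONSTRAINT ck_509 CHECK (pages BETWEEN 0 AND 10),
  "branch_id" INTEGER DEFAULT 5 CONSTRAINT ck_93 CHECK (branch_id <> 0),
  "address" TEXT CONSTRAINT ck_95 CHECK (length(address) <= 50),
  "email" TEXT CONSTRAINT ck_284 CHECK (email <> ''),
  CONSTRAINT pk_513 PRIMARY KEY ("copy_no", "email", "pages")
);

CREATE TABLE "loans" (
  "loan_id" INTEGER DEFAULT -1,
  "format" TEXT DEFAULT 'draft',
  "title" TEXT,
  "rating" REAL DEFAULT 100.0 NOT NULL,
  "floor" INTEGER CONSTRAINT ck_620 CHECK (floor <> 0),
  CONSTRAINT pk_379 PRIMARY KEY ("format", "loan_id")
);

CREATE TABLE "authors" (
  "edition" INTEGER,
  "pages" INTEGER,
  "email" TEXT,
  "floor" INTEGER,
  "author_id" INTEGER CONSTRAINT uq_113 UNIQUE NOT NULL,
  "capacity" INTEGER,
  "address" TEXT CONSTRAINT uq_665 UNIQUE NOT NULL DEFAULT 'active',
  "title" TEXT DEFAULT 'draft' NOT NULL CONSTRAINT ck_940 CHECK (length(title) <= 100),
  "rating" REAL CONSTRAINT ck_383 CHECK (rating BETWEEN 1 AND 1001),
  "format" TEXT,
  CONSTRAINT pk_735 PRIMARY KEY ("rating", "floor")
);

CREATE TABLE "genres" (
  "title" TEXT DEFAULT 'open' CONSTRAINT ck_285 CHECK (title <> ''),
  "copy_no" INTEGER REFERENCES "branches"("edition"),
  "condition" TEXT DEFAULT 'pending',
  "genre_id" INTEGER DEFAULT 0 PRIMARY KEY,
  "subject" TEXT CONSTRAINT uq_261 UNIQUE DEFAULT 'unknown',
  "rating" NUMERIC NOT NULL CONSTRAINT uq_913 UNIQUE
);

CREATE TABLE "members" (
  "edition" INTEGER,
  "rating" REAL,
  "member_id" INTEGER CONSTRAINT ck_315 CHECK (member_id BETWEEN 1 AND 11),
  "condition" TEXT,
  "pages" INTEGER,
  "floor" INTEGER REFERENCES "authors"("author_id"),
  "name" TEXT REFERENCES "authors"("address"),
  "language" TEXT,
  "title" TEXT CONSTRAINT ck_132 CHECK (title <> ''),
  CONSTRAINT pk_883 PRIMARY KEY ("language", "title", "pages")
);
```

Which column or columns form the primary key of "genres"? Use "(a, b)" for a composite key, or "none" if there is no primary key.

genre_id is declared PRIMARY KEY inline on the column.

genre_id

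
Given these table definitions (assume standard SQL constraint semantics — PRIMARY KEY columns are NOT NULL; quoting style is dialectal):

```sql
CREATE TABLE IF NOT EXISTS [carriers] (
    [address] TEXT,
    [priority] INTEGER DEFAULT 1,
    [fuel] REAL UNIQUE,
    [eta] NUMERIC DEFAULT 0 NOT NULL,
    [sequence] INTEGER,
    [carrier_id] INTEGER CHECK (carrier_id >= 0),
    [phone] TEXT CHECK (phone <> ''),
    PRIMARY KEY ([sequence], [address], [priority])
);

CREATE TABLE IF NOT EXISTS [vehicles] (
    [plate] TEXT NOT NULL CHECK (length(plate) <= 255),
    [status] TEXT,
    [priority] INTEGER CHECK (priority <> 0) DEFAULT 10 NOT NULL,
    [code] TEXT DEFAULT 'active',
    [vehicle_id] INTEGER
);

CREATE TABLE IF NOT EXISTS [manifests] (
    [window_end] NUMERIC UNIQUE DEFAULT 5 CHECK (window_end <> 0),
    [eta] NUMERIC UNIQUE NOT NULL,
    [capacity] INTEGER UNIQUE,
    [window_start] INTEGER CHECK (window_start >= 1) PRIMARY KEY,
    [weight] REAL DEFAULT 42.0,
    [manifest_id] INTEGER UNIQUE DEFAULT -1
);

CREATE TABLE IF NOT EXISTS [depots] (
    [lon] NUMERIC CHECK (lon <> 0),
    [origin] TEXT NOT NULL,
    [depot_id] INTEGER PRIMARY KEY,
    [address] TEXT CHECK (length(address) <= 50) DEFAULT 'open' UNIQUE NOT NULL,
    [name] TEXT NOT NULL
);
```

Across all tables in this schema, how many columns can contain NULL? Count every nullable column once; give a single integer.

carriers: 3 nullable (fuel, carrier_id, phone — PK (sequence, address, priority) and explicit NOT NULL columns excluded).
vehicles: 3 nullable (status, code, vehicle_id — PK none and explicit NOT NULL columns excluded).
manifests: 4 nullable (window_end, capacity, weight, manifest_id — PK (window_start) and explicit NOT NULL columns excluded).
depots: 1 nullable (lon — PK (depot_id) and explicit NOT NULL columns excluded).
Total: 3 + 3 + 4 + 1 = 11.

11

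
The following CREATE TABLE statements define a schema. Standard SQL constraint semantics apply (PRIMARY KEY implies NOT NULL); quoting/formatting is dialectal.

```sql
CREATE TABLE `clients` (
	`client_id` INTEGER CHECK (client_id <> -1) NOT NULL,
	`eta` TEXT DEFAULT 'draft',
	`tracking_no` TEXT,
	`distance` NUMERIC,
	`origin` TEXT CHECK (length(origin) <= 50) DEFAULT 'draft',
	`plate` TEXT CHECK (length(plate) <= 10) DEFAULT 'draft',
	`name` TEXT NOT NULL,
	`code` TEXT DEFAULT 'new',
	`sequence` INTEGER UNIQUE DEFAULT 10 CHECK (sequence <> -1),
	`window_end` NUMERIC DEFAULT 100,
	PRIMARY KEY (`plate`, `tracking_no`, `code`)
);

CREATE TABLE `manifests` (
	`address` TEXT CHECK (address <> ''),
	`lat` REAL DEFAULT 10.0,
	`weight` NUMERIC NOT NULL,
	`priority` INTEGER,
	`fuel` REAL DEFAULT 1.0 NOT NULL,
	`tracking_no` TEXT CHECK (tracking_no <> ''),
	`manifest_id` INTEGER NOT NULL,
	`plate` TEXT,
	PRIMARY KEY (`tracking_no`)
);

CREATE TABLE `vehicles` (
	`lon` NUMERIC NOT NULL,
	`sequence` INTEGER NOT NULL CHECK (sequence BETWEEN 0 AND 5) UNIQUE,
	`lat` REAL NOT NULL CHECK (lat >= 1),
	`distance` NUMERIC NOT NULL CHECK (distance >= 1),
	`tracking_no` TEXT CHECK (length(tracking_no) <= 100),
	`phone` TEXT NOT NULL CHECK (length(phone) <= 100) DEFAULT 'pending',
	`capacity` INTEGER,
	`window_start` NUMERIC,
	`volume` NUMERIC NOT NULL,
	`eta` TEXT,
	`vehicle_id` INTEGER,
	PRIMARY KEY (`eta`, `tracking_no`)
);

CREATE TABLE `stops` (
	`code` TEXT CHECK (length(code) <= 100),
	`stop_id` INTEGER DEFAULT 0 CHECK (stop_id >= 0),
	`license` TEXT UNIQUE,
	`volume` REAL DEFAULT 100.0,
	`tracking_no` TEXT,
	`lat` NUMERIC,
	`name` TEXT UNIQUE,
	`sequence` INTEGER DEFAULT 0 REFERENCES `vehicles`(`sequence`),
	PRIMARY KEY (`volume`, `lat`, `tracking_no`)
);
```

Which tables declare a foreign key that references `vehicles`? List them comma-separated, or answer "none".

- stops.sequence references vehicles(sequence).

stops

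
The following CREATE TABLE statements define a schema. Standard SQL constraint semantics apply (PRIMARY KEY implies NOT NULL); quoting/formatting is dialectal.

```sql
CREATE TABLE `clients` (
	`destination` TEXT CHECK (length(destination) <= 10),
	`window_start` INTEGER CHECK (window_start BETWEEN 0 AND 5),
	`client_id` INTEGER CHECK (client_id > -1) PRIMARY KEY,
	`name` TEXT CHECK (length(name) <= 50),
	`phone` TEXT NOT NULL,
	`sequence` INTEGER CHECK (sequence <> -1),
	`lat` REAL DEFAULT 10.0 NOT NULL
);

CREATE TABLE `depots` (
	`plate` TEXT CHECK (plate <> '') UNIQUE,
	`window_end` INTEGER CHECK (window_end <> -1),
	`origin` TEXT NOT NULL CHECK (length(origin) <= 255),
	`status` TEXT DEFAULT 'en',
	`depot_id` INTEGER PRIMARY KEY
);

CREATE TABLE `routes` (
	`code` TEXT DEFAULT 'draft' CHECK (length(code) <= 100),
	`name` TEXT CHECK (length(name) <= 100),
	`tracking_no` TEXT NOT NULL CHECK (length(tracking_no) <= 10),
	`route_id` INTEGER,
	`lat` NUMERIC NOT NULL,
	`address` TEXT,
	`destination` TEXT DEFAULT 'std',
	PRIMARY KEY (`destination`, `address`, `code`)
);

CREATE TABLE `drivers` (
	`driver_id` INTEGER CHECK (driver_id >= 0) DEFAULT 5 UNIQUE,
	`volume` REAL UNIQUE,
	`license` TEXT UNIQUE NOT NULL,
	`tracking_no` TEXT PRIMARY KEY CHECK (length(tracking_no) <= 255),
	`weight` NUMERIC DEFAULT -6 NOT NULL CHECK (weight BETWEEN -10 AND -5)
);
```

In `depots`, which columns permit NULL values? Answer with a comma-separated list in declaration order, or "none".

- plate: CHECK does not forbid NULL (a CHECK constraint passes when its expression is NULL) → nullable.
- window_end: CHECK does not forbid NULL (a CHECK constraint passes when its expression is NULL) → nullable.
- origin: declared NOT NULL → not nullable.
- status: DEFAULT only fills an omitted column; an explicit NULL is still allowed → nullable.
- depot_id: part of the PRIMARY KEY, which implies NOT NULL → not nullable.

plate, window_end, status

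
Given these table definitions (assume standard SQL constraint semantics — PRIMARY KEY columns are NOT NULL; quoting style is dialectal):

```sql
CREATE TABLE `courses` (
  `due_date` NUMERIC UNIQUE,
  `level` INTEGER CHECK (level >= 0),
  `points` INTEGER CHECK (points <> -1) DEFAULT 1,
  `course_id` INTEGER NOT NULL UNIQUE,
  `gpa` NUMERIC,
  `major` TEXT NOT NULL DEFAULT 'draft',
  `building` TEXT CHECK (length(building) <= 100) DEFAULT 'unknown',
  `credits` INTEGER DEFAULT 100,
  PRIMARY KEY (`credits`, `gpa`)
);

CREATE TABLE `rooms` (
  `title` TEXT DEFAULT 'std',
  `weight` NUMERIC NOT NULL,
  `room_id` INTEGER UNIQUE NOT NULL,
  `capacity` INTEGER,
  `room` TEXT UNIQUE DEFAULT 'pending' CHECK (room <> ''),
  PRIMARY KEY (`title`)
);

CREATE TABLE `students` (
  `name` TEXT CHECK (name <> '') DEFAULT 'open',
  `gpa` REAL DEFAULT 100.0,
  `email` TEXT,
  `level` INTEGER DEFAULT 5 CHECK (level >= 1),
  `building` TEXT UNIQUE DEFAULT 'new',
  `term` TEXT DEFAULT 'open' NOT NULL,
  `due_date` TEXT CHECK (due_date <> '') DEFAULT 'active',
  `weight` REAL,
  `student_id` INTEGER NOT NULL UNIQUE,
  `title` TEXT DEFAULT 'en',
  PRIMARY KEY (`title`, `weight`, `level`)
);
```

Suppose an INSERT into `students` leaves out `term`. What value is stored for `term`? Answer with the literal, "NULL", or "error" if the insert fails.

term has an explicit DEFAULT 'open'.
When the column is omitted from an INSERT, that default is used.

'open'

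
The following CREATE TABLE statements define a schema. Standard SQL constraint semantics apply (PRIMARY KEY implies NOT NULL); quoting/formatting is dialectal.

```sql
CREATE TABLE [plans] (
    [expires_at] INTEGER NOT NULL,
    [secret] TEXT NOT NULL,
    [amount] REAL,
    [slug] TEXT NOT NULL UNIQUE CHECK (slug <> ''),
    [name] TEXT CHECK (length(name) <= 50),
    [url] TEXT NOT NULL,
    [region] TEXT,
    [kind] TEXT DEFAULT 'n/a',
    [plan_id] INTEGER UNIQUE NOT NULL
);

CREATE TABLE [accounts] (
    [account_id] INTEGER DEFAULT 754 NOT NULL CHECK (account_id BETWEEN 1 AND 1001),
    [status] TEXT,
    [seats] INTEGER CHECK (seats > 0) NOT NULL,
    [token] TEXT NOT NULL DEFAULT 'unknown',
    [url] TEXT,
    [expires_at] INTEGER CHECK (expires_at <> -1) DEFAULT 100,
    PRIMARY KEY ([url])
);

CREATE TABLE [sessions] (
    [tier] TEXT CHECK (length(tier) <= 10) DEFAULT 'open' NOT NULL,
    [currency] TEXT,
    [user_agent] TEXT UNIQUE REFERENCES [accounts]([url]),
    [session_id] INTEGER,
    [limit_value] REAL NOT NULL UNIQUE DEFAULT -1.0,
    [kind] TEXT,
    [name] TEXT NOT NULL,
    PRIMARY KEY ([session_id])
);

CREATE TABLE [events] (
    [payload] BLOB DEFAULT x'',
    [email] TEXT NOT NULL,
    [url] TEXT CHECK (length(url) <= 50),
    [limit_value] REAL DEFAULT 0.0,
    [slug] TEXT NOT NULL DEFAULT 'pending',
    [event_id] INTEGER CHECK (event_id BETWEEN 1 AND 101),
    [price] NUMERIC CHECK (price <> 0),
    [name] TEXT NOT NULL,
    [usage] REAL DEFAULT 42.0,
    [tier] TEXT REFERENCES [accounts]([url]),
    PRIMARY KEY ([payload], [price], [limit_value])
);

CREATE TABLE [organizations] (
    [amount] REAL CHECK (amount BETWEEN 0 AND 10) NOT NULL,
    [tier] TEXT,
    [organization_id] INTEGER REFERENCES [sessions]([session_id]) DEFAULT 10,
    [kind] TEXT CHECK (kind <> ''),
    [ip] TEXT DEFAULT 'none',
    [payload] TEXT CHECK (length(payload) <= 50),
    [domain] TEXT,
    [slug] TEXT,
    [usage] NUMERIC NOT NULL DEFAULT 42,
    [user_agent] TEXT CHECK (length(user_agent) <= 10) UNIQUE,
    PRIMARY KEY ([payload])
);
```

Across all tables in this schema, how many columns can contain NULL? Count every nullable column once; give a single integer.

plans: 4 nullable (amount, name, region, kind — PK none and explicit NOT NULL columns excluded).
accounts: 2 nullable (status, expires_at — PK (url) and explicit NOT NULL columns excluded).
sessions: 3 nullable (currency, user_agent, kind — PK (session_id) and explicit NOT NULL columns excluded).
events: 4 nullable (url, event_id, usage, tier — PK (payload, price, limit_value) and explicit NOT NULL columns excluded).
organizations: 7 nullable (tier, organization_id, kind, ip, domain, slug, user_agent — PK (payload) and explicit NOT NULL columns excluded).
Total: 4 + 2 + 3 + 4 + 7 = 20.

20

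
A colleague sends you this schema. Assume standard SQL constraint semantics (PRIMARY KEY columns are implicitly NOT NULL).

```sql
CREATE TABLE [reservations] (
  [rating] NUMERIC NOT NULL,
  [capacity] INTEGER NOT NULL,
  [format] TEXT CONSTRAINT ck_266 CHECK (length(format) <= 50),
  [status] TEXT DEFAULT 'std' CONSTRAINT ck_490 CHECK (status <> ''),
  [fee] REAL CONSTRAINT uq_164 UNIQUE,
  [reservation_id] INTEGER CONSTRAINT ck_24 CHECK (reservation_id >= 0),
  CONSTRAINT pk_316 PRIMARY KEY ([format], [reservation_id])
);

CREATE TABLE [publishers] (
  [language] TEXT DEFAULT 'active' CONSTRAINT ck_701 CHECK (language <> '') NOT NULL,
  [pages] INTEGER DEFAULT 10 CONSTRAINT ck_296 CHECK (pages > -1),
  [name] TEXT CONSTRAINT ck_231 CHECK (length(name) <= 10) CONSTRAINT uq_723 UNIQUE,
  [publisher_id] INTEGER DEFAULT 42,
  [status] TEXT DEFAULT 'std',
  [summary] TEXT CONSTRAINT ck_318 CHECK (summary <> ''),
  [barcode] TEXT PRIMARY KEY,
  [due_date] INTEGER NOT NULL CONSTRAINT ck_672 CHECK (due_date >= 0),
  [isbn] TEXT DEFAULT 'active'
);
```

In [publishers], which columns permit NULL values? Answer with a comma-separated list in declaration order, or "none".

pages, name, publisher_id, status, summary, isbn

- language: declared NOT NULL → not nullable.
- pages: CHECK does not forbid NULL (a CHECK constraint passes when its expression is NULL) → nullable.
- name: CHECK does not forbid NULL (a CHECK constraint passes when its expression is NULL) → nullable.
- publisher_id: DEFAULT only fills an omitted column; an explicit NULL is still allowed → nullable.
- status: DEFAULT only fills an omitted column; an explicit NULL is still allowed → nullable.
- summary: CHECK does not forbid NULL (a CHECK constraint passes when its expression is NULL) → nullable.
- barcode: part of the PRIMARY KEY, which implies NOT NULL → not nullable.
- due_date: declared NOT NULL → not nullable.
- isbn: DEFAULT only fills an omitted column; an explicit NULL is still allowed → nullable.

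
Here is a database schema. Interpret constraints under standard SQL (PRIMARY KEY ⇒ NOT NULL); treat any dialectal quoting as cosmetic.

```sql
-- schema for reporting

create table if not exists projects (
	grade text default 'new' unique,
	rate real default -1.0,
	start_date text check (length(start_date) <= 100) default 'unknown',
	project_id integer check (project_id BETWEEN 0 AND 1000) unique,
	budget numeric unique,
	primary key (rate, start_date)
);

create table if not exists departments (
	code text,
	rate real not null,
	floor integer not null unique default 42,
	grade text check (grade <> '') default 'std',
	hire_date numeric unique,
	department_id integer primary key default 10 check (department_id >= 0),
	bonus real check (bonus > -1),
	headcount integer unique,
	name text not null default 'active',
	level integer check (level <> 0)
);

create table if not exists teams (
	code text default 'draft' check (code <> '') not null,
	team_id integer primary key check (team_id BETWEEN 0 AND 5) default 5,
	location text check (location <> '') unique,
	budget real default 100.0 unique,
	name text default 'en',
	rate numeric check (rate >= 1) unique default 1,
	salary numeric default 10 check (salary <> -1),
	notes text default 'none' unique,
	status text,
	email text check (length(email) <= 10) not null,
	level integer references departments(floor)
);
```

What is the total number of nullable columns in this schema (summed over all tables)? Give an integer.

17

projects: 3 nullable (grade, project_id, budget — PK (rate, start_date) and explicit NOT NULL columns excluded).
departments: 6 nullable (code, grade, hire_date, bonus, headcount, level — PK (department_id) and explicit NOT NULL columns excluded).
teams: 8 nullable (location, budget, name, rate, salary, notes, status, level — PK (team_id) and explicit NOT NULL columns excluded).
Total: 3 + 6 + 8 = 17.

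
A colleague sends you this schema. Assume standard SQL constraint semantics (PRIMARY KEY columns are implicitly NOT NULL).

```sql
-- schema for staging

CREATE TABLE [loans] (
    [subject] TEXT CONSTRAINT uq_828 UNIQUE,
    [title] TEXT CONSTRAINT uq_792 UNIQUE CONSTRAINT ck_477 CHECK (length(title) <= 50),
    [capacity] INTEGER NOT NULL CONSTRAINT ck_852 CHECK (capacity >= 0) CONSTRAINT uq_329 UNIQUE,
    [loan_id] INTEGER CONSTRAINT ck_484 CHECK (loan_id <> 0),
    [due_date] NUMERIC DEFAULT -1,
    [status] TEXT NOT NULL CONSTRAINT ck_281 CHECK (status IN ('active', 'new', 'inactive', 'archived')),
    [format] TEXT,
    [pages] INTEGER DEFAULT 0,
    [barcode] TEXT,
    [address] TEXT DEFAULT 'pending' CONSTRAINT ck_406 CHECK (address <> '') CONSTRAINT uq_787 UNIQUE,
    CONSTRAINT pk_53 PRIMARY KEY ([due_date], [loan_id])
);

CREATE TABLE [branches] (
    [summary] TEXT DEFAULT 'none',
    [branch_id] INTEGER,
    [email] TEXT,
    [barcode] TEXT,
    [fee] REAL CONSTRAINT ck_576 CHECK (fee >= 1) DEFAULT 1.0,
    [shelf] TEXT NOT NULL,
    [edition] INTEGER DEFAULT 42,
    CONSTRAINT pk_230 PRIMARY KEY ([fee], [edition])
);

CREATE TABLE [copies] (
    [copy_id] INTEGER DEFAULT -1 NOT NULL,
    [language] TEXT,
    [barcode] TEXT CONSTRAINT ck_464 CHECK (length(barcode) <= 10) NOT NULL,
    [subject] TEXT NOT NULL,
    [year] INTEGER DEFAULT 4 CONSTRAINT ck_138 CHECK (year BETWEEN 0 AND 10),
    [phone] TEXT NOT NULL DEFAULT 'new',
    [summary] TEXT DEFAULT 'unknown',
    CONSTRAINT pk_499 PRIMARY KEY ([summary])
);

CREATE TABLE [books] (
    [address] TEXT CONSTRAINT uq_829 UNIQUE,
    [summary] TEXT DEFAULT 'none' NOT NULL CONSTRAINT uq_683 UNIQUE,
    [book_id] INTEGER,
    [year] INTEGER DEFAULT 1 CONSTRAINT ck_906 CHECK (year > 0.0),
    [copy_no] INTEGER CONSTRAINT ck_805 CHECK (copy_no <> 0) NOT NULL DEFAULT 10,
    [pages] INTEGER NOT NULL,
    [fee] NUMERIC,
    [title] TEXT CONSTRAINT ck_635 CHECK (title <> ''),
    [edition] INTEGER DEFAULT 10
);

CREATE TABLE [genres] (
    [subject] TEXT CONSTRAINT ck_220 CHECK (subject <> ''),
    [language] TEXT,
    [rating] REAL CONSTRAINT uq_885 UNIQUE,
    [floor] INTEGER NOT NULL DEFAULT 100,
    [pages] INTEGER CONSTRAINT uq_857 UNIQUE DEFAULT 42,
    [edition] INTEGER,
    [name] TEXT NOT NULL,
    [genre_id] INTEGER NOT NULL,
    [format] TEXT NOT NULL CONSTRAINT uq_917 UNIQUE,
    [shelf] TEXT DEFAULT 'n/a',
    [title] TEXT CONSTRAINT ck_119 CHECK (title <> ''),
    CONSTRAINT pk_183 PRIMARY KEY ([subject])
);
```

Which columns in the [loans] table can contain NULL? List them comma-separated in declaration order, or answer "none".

subject, title, format, pages, barcode, address

- subject: UNIQUE does not imply NOT NULL → nullable.
- title: CHECK does not forbid NULL (a CHECK constraint passes when its expression is NULL) → nullable.
- capacity: declared NOT NULL → not nullable.
- loan_id: part of the PRIMARY KEY, which implies NOT NULL → not nullable.
- due_date: part of the PRIMARY KEY, which implies NOT NULL → not nullable.
- status: declared NOT NULL → not nullable.
- format: no NOT NULL constraint applies → nullable.
- pages: DEFAULT only fills an omitted column; an explicit NULL is still allowed → nullable.
- barcode: no NOT NULL constraint applies → nullable.
- address: CHECK does not forbid NULL (a CHECK constraint passes when its expression is NULL) → nullable.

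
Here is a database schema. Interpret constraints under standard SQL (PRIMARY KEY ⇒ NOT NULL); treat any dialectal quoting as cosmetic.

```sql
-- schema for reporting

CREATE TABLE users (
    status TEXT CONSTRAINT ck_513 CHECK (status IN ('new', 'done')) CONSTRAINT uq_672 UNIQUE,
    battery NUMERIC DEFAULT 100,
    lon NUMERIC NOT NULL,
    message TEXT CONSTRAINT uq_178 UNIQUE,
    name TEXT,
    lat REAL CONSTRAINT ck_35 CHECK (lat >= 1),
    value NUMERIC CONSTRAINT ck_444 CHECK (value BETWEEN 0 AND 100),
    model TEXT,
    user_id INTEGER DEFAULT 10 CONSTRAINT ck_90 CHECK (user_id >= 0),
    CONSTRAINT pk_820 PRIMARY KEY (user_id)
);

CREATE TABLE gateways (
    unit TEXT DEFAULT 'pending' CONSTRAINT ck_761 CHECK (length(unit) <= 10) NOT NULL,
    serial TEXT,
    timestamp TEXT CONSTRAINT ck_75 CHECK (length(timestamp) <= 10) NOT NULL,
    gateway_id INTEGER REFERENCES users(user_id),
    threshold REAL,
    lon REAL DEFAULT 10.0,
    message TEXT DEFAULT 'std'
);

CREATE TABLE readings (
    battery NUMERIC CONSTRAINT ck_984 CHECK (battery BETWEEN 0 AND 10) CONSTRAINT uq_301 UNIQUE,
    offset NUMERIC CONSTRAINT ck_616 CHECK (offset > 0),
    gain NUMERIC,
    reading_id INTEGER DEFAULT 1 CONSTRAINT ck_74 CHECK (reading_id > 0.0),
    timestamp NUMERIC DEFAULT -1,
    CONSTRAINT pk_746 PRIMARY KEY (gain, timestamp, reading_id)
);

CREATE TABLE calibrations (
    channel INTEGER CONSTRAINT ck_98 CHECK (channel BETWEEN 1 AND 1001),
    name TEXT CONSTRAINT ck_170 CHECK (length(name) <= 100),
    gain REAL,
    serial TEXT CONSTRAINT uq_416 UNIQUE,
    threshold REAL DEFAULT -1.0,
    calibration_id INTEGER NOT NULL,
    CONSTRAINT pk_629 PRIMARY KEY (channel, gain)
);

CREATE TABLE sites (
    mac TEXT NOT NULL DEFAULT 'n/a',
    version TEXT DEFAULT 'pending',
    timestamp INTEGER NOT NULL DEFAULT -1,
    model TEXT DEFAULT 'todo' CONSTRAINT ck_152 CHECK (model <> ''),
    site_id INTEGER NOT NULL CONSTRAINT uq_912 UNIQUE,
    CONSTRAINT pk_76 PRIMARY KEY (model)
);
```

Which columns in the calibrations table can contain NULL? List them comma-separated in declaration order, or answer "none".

name, serial, threshold

- channel: part of the PRIMARY KEY, which implies NOT NULL → not nullable.
- name: CHECK does not forbid NULL (a CHECK constraint passes when its expression is NULL) → nullable.
- gain: part of the PRIMARY KEY, which implies NOT NULL → not nullable.
- serial: UNIQUE does not imply NOT NULL → nullable.
- threshold: DEFAULT only fills an omitted column; an explicit NULL is still allowed → nullable.
- calibration_id: declared NOT NULL → not nullable.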